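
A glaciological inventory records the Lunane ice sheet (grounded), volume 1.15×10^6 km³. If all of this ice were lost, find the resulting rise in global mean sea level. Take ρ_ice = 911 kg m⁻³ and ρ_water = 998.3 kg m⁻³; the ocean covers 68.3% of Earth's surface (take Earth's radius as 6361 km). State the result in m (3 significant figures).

≈ 3.02 m

Lunane: 1.15×10^6 km³ × (911/998.3) = 1.049×10^6 km³ of water.
Spread over 3.47×10^14 m² of ocean, Δh = 1.049×10^15 / 3.47×10^14 = 3.02 m.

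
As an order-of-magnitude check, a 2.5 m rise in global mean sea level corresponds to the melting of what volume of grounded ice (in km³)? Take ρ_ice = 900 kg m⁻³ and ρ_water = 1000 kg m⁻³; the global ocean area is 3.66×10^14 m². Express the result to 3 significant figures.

Required water volume = Δh × A = 2.5 m × 3.66×10^14 m² = 9.150×10^14 m³ = 9.150×10^5 km³.
Ice volume = water volume × ρ_w/ρ_ice = 9.150×10^5 × 1000/900 = 1.02×10^6 km³.

≈ 1.02×10^6 km³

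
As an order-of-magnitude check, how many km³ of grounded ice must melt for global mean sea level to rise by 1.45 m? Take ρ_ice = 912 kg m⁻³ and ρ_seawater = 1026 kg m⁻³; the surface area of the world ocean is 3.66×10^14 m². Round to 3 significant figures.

Required water volume = Δh × A = 1.45 m × 3.66×10^14 m² = 5.307×10^14 m³ = 5.307×10^5 km³.
Ice volume = water volume × ρ_w/ρ_ice = 5.307×10^5 × 1026/912 = 5.97×10^5 km³.

≈ 5.97×10^5 km³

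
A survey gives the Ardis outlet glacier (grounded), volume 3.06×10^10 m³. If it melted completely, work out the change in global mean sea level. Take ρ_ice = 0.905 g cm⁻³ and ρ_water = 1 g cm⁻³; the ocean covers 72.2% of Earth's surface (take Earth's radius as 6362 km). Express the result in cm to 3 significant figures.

Ardis: 3.06×10^10 m³ × (905/1000) = 2.769×10^10 m³ of water.
Spread over 3.67×10^14 m² of ocean, Δh = 2.769×10^10 / 3.67×10^14 = 7.54×10^-5 m = 7.54×10^-3 cm.

≈ 7.54×10^-3 cm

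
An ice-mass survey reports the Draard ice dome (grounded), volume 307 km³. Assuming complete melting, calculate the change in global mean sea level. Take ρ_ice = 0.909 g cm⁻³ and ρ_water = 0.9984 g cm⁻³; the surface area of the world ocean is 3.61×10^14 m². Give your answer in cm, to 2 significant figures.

≈ 0.077 cm

Draard: 307 km³ × (909/998.4) = 279.5 km³ of water.
Spread over 3.61×10^14 m² of ocean, Δh = 2.795×10^11 / 3.61×10^14 = 7.74×10^-4 m = 0.077 cm.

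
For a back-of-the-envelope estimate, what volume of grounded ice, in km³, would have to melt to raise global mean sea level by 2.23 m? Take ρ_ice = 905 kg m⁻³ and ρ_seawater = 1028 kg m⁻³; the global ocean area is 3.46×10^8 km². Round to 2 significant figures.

≈ 8.8×10^5 km³

Required water volume = Δh × A = 2.23 m × 3.46×10^14 m² = 7.716×10^14 m³ = 7.716×10^5 km³.
Ice volume = water volume × ρ_w/ρ_ice = 7.716×10^5 × 1028/905 = 8.8×10^5 km³.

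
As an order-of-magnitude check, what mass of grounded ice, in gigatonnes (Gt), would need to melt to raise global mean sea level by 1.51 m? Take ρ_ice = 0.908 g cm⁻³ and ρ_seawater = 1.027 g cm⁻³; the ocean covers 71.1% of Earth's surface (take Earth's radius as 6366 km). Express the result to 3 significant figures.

≈ 5.62×10^5 Gt

Required water volume = Δh × A = 1.51 m × 3.62×10^14 m² = 5.468×10^14 m³.
ρ_w = 1.027 g cm⁻³ = 1027 kg m⁻³, so the mass of water = 5.468×10^14 m³ × 1027 kg m⁻³ = 5.615×10^17 kg = 5.62×10^5 Gt (and the same mass of ice, by conservation).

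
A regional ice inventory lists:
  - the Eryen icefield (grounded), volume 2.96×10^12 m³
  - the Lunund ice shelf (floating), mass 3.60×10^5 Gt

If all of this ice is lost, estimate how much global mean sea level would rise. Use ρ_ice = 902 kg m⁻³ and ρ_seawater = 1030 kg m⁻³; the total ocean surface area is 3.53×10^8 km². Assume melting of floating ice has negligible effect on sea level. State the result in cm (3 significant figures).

≈ 0.734 cm

Eryen: 2.96×10^12 m³ × (902/1030) = 2.592×10^12 m³ of water.
The Lunund ice shelf is floating and already displaces its own weight of water, so its melt adds essentially nothing to sea level.
Total added water ≈ 2.592×10^12 m³ over 3.53×10^14 m² → Δh = 7.34×10^-3 m = 0.734 cm.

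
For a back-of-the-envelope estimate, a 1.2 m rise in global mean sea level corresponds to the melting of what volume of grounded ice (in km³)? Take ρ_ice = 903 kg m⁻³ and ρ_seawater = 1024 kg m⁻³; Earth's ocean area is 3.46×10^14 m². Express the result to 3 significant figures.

Required water volume = Δh × A = 1.2 m × 3.46×10^14 m² = 4.152×10^14 m³ = 4.152×10^5 km³.
Ice volume = water volume × ρ_w/ρ_ice = 4.152×10^5 × 1024/903 = 4.71×10^5 km³.

≈ 4.71×10^5 km³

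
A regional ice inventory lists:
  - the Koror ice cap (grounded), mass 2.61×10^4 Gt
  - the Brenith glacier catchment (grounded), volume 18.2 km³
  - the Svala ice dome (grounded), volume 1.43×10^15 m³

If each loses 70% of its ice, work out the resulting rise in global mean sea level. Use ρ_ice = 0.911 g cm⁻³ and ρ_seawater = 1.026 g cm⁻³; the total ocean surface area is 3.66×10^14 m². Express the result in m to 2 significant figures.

Koror: 0.7 × 2.61×10^4 Gt = 1.827×10^16 kg; dividing by ρ_w = 1.026 g cm⁻³ = 1026 kg m⁻³ gives 1.781×10^13 m³ of water.
Brenith: 0.7 × 18.2 km³ × (911/1026) = 11.31 km³ of water.
Svala: 0.7 × 1.43×10^15 m³ × (911/1026) = 8.888×10^14 m³ of water.
Total added water ≈ 9.066×10^14 m³ over 3.66×10^14 m² → Δh = 2.48 m.

≈ 2.5 m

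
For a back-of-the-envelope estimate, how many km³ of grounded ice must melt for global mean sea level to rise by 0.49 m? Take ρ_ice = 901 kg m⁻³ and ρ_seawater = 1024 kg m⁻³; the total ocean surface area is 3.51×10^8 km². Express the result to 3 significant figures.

Required water volume = Δh × A = 0.49 m × 3.51×10^14 m² = 1.720×10^14 m³ = 1.720×10^5 km³.
Ice volume = water volume × ρ_w/ρ_ice = 1.720×10^5 × 1024/901 = 1.95×10^5 km³.

≈ 1.95×10^5 km³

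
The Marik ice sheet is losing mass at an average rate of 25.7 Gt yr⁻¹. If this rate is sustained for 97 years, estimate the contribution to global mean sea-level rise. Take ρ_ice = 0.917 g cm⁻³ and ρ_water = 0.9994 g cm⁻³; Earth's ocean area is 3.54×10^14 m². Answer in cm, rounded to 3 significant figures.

Total mass lost = 25.7 Gt/yr × 97 yr = 2493 Gt = 2.493×10^15 kg.
ρ_w = 0.9994 g cm⁻³ = 999.4 kg m⁻³, so water volume = 2.493×10^15 / 999.4 = 2.494×10^12 m³.
Δh = 2.494×10^12 / 3.54×10^14 = 7.05×10^-3 m = 0.705 cm.

≈ 0.705 cm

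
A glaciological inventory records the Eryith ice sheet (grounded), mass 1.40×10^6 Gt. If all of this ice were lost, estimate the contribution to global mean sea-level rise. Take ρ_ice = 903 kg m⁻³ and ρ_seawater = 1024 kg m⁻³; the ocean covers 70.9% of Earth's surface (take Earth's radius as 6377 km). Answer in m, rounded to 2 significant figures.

Eryith: 1.40×10^6 Gt = 1.400×10^18 kg; dividing by ρ_w = 1024 kg m⁻³ gives 1.367×10^15 m³ of water.
Spread over 3.62×10^14 m² of ocean, Δh = 1.367×10^15 / 3.62×10^14 = 3.77 m.

≈ 3.8 m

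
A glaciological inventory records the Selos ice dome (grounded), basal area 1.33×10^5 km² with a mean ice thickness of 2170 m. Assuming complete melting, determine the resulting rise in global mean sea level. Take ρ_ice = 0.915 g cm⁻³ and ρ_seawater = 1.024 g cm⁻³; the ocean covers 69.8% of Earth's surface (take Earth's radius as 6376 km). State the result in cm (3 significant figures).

Selos: ice volume = 1.33×10^5 km² × 2170 m = 2.886×10^5 km³; 2.886×10^5 × (915/1024) = 2.579×10^5 km³ of water.
Spread over 3.57×10^14 m² of ocean, Δh = 2.579×10^14 / 3.57×10^14 = 0.723 m = 72.3 cm.

≈ 72.3 cm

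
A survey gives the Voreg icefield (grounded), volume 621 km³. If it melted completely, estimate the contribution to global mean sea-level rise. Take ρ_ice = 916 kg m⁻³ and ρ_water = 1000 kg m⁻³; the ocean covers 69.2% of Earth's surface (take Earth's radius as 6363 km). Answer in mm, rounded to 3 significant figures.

Voreg: 621 km³ × (916/1000) = 568.8 km³ of water.
Spread over 3.52×10^14 m² of ocean, Δh = 5.688×10^11 / 3.52×10^14 = 1.62×10^-3 m = 1.62 mm.

≈ 1.62 mm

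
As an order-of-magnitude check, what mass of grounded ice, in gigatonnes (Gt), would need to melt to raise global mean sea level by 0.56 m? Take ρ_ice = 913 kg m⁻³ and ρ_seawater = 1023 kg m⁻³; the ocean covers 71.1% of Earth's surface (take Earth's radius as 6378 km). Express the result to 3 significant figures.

≈ 2.08×10^5 Gt

Required water volume = Δh × A = 0.56 m × 3.63×10^14 m² = 2.035×10^14 m³.
ρ_w = 1023 kg m⁻³, so the mass of water = 2.035×10^14 m³ × 1023 kg m⁻³ = 2.082×10^17 kg = 2.08×10^5 Gt (and the same mass of ice, by conservation).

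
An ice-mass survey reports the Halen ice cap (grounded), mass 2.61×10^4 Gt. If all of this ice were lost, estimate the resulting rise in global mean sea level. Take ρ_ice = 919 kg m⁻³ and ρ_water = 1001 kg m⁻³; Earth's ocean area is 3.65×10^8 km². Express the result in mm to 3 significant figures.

≈ 71.4 mm

Halen: 2.61×10^4 Gt = 2.610×10^16 kg; dividing by ρ_w = 1001 kg m⁻³ gives 2.607×10^13 m³ of water.
Spread over 3.65×10^14 m² of ocean, Δh = 2.607×10^13 / 3.65×10^14 = 0.0714 m = 71.4 mm.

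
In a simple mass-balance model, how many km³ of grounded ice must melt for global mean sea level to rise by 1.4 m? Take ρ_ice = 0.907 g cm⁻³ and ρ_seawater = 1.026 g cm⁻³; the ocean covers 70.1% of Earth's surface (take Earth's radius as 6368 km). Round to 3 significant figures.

Required water volume = Δh × A = 1.4 m × 3.57×10^14 m² = 5.001×10^14 m³ = 5.001×10^5 km³.
Ice volume = water volume × ρ_w/ρ_ice = 5.001×10^5 × 1026/907 = 5.66×10^5 km³.

≈ 5.66×10^5 km³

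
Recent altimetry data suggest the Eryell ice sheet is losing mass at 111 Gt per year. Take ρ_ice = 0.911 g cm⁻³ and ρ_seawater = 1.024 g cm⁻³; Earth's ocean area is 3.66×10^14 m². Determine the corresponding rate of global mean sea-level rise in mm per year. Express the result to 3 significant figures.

ρ_w = 1.024 g cm⁻³ = 1024 kg m⁻³. Annual water volume added = 111 Gt / ρ_w = 1.110×10^14 kg / 1024 kg m⁻³ = 1.084×10^11 m³.
Δh per year = 1.084×10^11 / 3.66×10^14 = 2.96×10^-4 m = 0.296 mm.

≈ 0.296 mm/yr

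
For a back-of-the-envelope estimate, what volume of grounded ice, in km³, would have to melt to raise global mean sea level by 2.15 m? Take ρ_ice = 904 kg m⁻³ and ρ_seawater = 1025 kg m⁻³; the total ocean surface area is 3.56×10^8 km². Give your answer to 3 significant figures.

Required water volume = Δh × A = 2.15 m × 3.56×10^14 m² = 7.654×10^14 m³ = 7.654×10^5 km³.
Ice volume = water volume × ρ_w/ρ_ice = 7.654×10^5 × 1025/904 = 8.68×10^5 km³.

≈ 8.68×10^5 km³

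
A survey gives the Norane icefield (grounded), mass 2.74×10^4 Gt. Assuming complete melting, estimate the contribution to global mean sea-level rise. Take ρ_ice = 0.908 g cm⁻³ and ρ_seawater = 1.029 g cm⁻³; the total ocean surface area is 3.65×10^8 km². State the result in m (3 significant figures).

≈ 0.0730 m

Norane: 2.74×10^4 Gt = 2.740×10^16 kg; dividing by ρ_w = 1.029 g cm⁻³ = 1029 kg m⁻³ gives 2.663×10^13 m³ of water.
Spread over 3.65×10^14 m² of ocean, Δh = 2.663×10^13 / 3.65×10^14 = 0.0730 m.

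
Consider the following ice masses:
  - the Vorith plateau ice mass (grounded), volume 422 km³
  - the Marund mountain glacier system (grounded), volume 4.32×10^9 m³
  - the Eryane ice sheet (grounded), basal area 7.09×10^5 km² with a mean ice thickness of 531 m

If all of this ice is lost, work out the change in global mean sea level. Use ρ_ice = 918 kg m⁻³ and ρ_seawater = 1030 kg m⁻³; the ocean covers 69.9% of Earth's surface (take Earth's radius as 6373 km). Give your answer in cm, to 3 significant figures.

≈ 94.2 cm

Vorith: 422 km³ × (918/1030) = 376.1 km³ of water.
Marund: 4.32×10^9 m³ × (918/1030) = 3.850×10^9 m³ of water.
Eryane: ice volume = 7.09×10^5 km² × 531 m = 3.765×10^5 km³; 3.765×10^5 × (918/1030) = 3.355×10^5 km³ of water.
Total added water ≈ 3.359×10^14 m³ over 3.57×10^14 m² → Δh = 0.942 m = 94.2 cm.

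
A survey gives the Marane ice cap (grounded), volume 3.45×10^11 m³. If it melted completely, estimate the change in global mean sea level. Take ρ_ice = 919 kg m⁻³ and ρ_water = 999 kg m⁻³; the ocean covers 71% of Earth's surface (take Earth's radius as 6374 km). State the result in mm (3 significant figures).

≈ 0.876 mm

Marane: 3.45×10^11 m³ × (919/999) = 3.174×10^11 m³ of water.
Spread over 3.62×10^14 m² of ocean, Δh = 3.174×10^11 / 3.62×10^14 = 8.76×10^-4 m = 0.876 mm.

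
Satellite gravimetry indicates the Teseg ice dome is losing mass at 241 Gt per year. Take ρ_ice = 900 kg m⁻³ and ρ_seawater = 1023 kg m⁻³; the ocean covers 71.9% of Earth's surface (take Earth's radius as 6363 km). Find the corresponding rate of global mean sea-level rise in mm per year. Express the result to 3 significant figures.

≈ 0.644 mm/yr

ρ_w = 1023 kg m⁻³. Annual water volume added = 241 Gt / ρ_w = 2.410×10^14 kg / 1023 kg m⁻³ = 2.356×10^11 m³.
Δh per year = 2.356×10^11 / 3.66×10^14 = 6.44×10^-4 m = 0.644 mm.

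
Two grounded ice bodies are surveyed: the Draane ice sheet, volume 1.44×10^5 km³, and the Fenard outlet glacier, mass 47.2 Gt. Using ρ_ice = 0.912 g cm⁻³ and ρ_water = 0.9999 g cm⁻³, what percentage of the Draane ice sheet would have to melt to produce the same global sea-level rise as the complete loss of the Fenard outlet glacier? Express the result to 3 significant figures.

≈ 0.0359 %

Equal sea-level rise means equal mass of meltwater, i.e. equal mass of ice lost.
Ice mass of Fenard: 4.720×10^13 kg; ice mass of Draane: 1.313×10^17 kg.
Fraction required = 4.720×10^13 / 1.313×10^17 = 3.59×10^-4 → 0.0359 %.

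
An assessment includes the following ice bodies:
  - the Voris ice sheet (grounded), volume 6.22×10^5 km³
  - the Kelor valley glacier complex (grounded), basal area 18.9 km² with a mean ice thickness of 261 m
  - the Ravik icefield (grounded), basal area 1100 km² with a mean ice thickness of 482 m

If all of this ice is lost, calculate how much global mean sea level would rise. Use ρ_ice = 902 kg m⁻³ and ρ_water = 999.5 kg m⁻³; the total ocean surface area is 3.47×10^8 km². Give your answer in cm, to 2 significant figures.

≈ 160 cm

Voris: 6.22×10^5 km³ × (902/999.5) = 5.613×10^5 km³ of water.
Kelor: ice volume = 18.9 km² × 261 m = 4.933 km³; 4.933 × (902/999.5) = 4.452 km³ of water.
Ravik: ice volume = 1100 km² × 482 m = 530.2 km³; 530.2 × (902/999.5) = 478.5 km³ of water.
Total added water ≈ 5.618×10^14 m³ over 3.47×10^14 m² → Δh = 1.62 m = 160 cm.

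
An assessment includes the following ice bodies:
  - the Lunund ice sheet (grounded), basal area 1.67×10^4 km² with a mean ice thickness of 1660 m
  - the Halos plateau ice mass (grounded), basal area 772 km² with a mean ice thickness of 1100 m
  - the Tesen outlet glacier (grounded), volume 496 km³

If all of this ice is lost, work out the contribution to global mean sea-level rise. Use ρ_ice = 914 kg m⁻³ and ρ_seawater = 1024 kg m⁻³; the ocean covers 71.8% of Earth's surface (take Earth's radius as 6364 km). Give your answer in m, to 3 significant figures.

≈ 0.0710 m

Lunund: ice volume = 1.67×10^4 km² × 1660 m = 2.772×10^4 km³; 2.772×10^4 × (914/1024) = 2.474×10^4 km³ of water.
Halos: ice volume = 772 km² × 1100 m = 849.2 km³; 849.2 × (914/1024) = 758.0 km³ of water.
Tesen: 496 km³ × (914/1024) = 442.7 km³ of water.
Total added water ≈ 2.594×10^13 m³ over 3.65×10^14 m² → Δh = 0.0710 m.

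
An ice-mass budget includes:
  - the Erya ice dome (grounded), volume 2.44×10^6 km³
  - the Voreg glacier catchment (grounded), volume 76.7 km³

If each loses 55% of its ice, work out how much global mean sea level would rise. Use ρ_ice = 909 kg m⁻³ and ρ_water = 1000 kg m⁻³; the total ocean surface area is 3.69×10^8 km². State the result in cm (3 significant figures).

Erya: 0.55 × 2.44×10^6 km³ × (909/1000) = 1.220×10^6 km³ of water.
Voreg: 0.55 × 76.7 km³ × (909/1000) = 38.35 km³ of water.
Total added water ≈ 1.220×10^15 m³ over 3.69×10^14 m² → Δh = 3.31 m = 331 cm.

≈ 331 cm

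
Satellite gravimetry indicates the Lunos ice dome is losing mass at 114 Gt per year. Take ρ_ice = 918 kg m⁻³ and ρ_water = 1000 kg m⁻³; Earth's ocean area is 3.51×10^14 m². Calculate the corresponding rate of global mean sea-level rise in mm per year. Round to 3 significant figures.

ρ_w = 1000 kg m⁻³. Annual water volume added = 114 Gt / ρ_w = 1.140×10^14 kg / 1000 kg m⁻³ = 1.140×10^11 m³.
Δh per year = 1.140×10^11 / 3.51×10^14 = 3.25×10^-4 m = 0.325 mm.

≈ 0.325 mm/yr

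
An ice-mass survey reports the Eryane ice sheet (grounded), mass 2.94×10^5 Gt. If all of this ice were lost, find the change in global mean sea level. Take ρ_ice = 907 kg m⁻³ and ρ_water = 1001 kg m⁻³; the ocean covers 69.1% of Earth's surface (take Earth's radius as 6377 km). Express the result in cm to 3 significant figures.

Eryane: 2.94×10^5 Gt = 2.940×10^17 kg; dividing by ρ_w = 1001 kg m⁻³ gives 2.937×10^14 m³ of water.
Spread over 3.53×10^14 m² of ocean, Δh = 2.937×10^14 / 3.53×10^14 = 0.832 m = 83.2 cm.

≈ 83.2 cm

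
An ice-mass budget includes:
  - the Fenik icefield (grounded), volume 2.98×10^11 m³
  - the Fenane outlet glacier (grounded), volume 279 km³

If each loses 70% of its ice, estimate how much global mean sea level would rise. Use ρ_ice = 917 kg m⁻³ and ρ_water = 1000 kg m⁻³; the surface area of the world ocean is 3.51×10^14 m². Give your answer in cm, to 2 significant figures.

Fenik: 0.7 × 2.98×10^11 m³ × (917/1000) = 1.913×10^11 m³ of water.
Fenane: 0.7 × 279 km³ × (917/1000) = 179.1 km³ of water.
Total added water ≈ 3.704×10^11 m³ over 3.51×10^14 m² → Δh = 1.06×10^-3 m = 0.11 cm.

≈ 0.11 cm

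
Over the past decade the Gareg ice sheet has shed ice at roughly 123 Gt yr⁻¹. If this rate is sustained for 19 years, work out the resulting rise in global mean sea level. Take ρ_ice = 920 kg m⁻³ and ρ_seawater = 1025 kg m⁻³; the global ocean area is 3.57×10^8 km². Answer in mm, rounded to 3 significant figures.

Total mass lost = 123 Gt/yr × 19 yr = 2337 Gt = 2.337×10^15 kg.
ρ_w = 1025 kg m⁻³, so water volume = 2.337×10^15 / 1025 = 2.280×10^12 m³.
Δh = 2.280×10^12 / 3.57×10^14 = 6.39×10^-3 m = 6.39 mm.

≈ 6.39 mm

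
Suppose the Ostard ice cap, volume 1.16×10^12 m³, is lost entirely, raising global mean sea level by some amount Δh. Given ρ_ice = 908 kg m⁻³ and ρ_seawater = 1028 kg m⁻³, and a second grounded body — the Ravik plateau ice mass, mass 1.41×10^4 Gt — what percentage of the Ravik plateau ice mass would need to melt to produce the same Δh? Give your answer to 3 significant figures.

≈ 7.47 %

Equal sea-level rise means equal mass of meltwater, i.e. equal mass of ice lost.
Ice mass of Ostard: 1.053×10^15 kg; ice mass of Ravik: 1.410×10^16 kg.
Fraction required = 1.053×10^15 / 1.410×10^16 = 0.0747 → 7.47 %.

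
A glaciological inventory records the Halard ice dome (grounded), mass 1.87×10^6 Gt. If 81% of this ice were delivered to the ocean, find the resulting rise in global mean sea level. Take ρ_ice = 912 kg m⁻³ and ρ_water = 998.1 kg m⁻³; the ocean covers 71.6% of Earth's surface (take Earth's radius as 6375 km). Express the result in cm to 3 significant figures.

≈ 415 cm

Halard: 0.81 × 1.87×10^6 Gt = 1.515×10^18 kg; dividing by ρ_w = 998.1 kg m⁻³ gives 1.518×10^15 m³ of water.
Spread over 3.66×10^14 m² of ocean, Δh = 1.518×10^15 / 3.66×10^14 = 4.15 m = 415 cm.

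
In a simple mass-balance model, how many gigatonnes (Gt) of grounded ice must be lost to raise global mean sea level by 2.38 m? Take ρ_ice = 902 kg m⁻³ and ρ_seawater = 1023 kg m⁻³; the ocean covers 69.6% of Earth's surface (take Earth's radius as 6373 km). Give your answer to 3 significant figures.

Required water volume = Δh × A = 2.38 m × 3.55×10^14 m² = 8.454×10^14 m³.
ρ_w = 1023 kg m⁻³, so the mass of water = 8.454×10^14 m³ × 1023 kg m⁻³ = 8.649×10^17 kg = 8.65×10^5 Gt (and the same mass of ice, by conservation).

≈ 8.65×10^5 Gt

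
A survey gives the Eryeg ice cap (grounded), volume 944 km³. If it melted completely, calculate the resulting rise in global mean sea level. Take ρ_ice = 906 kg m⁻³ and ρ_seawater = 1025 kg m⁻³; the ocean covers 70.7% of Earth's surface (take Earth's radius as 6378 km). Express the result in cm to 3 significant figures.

Eryeg: 944 km³ × (906/1025) = 834.4 km³ of water.
Spread over 3.61×10^14 m² of ocean, Δh = 8.344×10^11 / 3.61×10^14 = 2.31×10^-3 m = 0.231 cm.

≈ 0.231 cm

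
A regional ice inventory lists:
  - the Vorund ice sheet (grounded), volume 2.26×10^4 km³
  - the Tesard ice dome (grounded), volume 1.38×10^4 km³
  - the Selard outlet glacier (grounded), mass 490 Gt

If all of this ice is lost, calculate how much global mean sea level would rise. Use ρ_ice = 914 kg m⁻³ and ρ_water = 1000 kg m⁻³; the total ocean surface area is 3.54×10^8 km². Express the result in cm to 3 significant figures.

Vorund: 2.26×10^4 km³ × (914/1000) = 2.066×10^4 km³ of water.
Tesard: 1.38×10^4 km³ × (914/1000) = 1.261×10^4 km³ of water.
Selard: 490 Gt = 4.900×10^14 kg; dividing by ρ_w = 1000 kg m⁻³ gives 4.900×10^11 m³ of water.
Total added water ≈ 3.376×10^13 m³ over 3.54×10^14 m² → Δh = 0.0954 m = 9.54 cm.

≈ 9.54 cm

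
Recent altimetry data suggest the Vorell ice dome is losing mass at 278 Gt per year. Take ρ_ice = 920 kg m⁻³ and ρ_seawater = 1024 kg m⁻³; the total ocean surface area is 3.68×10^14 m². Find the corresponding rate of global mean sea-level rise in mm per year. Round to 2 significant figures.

≈ 0.74 mm/yr

ρ_w = 1024 kg m⁻³. Annual water volume added = 278 Gt / ρ_w = 2.780×10^14 kg / 1024 kg m⁻³ = 2.715×10^11 m³.
Δh per year = 2.715×10^11 / 3.68×10^14 = 7.38×10^-4 m = 0.74 mm.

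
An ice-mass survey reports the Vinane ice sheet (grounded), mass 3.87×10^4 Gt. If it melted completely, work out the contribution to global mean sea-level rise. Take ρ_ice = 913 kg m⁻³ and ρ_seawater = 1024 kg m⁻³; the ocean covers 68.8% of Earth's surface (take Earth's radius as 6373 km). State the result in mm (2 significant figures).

Vinane: 3.87×10^4 Gt = 3.870×10^16 kg; dividing by ρ_w = 1024 kg m⁻³ gives 3.779×10^13 m³ of water.
Spread over 3.51×10^14 m² of ocean, Δh = 3.779×10^13 / 3.51×10^14 = 0.108 m = 110 mm.

≈ 110 mm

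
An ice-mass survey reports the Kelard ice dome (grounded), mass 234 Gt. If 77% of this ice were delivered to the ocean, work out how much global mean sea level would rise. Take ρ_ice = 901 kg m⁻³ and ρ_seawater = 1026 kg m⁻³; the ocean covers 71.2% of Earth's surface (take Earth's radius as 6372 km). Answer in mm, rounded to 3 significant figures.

Kelard: 0.77 × 234 Gt = 1.802×10^14 kg; dividing by ρ_w = 1026 kg m⁻³ gives 1.756×10^11 m³ of water.
Spread over 3.63×10^14 m² of ocean, Δh = 1.756×10^11 / 3.63×10^14 = 4.83×10^-4 m = 0.483 mm.

≈ 0.483 mm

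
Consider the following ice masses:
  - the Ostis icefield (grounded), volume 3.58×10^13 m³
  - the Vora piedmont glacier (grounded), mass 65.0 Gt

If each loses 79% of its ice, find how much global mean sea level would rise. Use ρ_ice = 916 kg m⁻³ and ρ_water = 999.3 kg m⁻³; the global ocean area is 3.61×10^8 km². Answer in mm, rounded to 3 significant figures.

Ostis: 0.79 × 3.58×10^13 m³ × (916/999.3) = 2.592×10^13 m³ of water.
Vora: 0.79 × 65.0 Gt = 5.135×10^13 kg; dividing by ρ_w = 999.3 kg m⁻³ gives 5.139×10^10 m³ of water.
Total added water ≈ 2.598×10^13 m³ over 3.61×10^14 m² → Δh = 0.0720 m = 72.0 mm.

≈ 72.0 mm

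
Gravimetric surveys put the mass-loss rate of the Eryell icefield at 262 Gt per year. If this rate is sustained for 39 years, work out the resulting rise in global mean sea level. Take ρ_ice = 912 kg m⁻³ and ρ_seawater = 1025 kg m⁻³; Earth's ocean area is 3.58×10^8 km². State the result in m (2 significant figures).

≈ 0.028 m

Total mass lost = 262 Gt/yr × 39 yr = 1.022×10^4 Gt = 1.022×10^16 kg.
ρ_w = 1025 kg m⁻³, so water volume = 1.022×10^16 / 1025 = 9.969×10^12 m³.
Δh = 9.969×10^12 / 3.58×10^14 = 0.0278 m.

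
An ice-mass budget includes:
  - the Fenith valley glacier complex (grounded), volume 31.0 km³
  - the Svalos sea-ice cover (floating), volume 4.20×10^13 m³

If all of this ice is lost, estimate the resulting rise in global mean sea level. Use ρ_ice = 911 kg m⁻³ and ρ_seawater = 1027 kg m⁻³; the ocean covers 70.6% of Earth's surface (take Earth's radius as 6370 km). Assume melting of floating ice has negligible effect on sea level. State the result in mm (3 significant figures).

≈ 0.0764 mm

Fenith: 31.0 km³ × (911/1027) = 27.50 km³ of water.
The Svalos sea-ice cover is floating and already displaces its own weight of water, so its melt adds essentially nothing to sea level.
Total added water ≈ 2.750×10^10 m³ over 3.60×10^14 m² → Δh = 7.64×10^-5 m = 0.0764 mm.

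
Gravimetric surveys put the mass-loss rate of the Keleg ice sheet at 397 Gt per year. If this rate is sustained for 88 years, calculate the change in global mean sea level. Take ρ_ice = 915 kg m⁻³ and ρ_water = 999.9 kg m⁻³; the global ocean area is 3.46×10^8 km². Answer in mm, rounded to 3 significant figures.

≈ 101 mm

Total mass lost = 397 Gt/yr × 88 yr = 3.494×10^4 Gt = 3.494×10^16 kg.
ρ_w = 999.9 kg m⁻³, so water volume = 3.494×10^16 / 999.9 = 3.494×10^13 m³.
Δh = 3.494×10^13 / 3.46×10^14 = 0.101 m = 101 mm.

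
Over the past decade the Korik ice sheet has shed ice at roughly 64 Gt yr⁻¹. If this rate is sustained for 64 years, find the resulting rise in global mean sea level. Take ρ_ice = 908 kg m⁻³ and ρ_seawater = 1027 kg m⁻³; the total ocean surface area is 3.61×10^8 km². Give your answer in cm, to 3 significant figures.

Total mass lost = 64 Gt/yr × 64 yr = 4096 Gt = 4.096×10^15 kg.
ρ_w = 1027 kg m⁻³, so water volume = 4.096×10^15 / 1027 = 3.988×10^12 m³.
Δh = 3.988×10^12 / 3.61×10^14 = 0.0110 m = 1.10 cm.

≈ 1.10 cm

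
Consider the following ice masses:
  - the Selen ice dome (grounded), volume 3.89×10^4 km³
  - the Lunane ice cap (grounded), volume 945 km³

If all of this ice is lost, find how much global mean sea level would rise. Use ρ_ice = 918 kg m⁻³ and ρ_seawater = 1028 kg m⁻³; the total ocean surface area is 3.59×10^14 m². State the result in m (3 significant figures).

≈ 0.0991 m

Selen: 3.89×10^4 km³ × (918/1028) = 3.474×10^4 km³ of water.
Lunane: 945 km³ × (918/1028) = 843.9 km³ of water.
Total added water ≈ 3.558×10^13 m³ over 3.59×10^14 m² → Δh = 0.0991 m.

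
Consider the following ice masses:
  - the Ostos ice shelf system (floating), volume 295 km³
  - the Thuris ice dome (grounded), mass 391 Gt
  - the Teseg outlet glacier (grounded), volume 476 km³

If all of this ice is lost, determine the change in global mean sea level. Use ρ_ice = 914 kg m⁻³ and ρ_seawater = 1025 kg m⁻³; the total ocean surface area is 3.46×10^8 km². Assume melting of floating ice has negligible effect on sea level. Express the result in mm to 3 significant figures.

≈ 2.33 mm

The Ostos ice shelf system is floating and already displaces its own weight of water, so its melt adds essentially nothing to sea level.
Thuris: 391 Gt = 3.910×10^14 kg; dividing by ρ_w = 1025 kg m⁻³ gives 3.815×10^11 m³ of water.
Teseg: 476 km³ × (914/1025) = 424.5 km³ of water.
Total added water ≈ 8.059×10^11 m³ over 3.46×10^14 m² → Δh = 2.33×10^-3 m = 2.33 mm.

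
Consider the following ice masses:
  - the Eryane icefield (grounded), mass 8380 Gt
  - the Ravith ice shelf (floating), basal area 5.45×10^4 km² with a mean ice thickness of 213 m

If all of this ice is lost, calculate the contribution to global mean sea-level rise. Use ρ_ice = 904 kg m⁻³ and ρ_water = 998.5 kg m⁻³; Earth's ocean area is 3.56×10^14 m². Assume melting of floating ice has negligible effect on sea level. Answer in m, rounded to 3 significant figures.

≈ 0.0236 m

Eryane: 8380 Gt = 8.380×10^15 kg; dividing by ρ_w = 998.5 kg m⁻³ gives 8.393×10^12 m³ of water.
The Ravith ice shelf is floating and already displaces its own weight of water, so its melt adds essentially nothing to sea level.
Total added water ≈ 8.393×10^12 m³ over 3.56×10^14 m² → Δh = 0.0236 m.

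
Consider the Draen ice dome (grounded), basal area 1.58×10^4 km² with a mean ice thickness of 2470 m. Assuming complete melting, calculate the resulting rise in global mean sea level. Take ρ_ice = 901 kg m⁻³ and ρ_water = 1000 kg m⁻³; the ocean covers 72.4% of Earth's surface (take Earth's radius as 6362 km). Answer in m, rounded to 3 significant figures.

Draen: ice volume = 1.58×10^4 km² × 2470 m = 3.903×10^4 km³; 3.903×10^4 × (901/1000) = 3.516×10^4 km³ of water.
Spread over 3.68×10^14 m² of ocean, Δh = 3.516×10^13 / 3.68×10^14 = 0.0955 m.

≈ 0.0955 m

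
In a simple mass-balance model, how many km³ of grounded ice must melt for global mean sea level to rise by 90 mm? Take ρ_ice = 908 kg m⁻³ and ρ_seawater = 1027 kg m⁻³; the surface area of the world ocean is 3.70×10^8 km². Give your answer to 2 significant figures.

≈ 3.8×10^4 km³

Required water volume = Δh × A = 0.09 m × 3.70×10^14 m² = 3.330×10^13 m³ = 3.330×10^4 km³.
Ice volume = water volume × ρ_w/ρ_ice = 3.330×10^4 × 1027/908 = 3.8×10^4 km³.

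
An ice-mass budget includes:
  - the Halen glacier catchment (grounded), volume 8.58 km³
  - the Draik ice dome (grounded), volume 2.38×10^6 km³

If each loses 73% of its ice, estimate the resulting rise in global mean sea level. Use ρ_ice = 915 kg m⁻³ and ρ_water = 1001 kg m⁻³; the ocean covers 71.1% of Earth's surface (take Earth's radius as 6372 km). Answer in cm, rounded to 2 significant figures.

≈ 440 cm

Halen: 0.73 × 8.58 km³ × (915/1001) = 5.725 km³ of water.
Draik: 0.73 × 2.38×10^6 km³ × (915/1001) = 1.588×10^6 km³ of water.
Total added water ≈ 1.588×10^15 m³ over 3.63×10^14 m² → Δh = 4.38 m = 440 cm.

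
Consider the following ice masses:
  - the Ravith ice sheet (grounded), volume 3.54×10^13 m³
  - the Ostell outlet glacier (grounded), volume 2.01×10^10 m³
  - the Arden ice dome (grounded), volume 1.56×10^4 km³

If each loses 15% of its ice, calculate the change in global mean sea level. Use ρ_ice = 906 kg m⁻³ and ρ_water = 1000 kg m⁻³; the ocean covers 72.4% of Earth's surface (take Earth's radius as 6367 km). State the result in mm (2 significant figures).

≈ 19 mm

Ravith: 0.15 × 3.54×10^13 m³ × (906/1000) = 4.811×10^12 m³ of water.
Ostell: 0.15 × 2.01×10^10 m³ × (906/1000) = 2.732×10^9 m³ of water.
Arden: 0.15 × 1.56×10^4 km³ × (906/1000) = 2120 km³ of water.
Total added water ≈ 6.934×10^12 m³ over 3.69×10^14 m² → Δh = 0.0188 m = 19 mm.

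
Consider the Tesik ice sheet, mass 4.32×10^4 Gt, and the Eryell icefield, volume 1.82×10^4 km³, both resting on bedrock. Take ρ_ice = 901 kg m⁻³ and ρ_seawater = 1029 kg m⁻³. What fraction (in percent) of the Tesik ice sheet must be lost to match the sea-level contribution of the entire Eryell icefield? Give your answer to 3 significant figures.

Equal sea-level rise means equal mass of meltwater, i.e. equal mass of ice lost.
Ice mass of Eryell: 1.640×10^16 kg; ice mass of Tesik: 4.320×10^16 kg.
Fraction required = 1.640×10^16 / 4.320×10^16 = 0.380 → 38.0 %.

≈ 38.0 %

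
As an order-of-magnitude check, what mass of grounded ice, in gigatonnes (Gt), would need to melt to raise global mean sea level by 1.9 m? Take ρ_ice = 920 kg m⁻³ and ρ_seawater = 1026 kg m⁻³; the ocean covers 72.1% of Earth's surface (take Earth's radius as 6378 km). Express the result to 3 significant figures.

≈ 7.18×10^5 Gt

Required water volume = Δh × A = 1.9 m × 3.69×10^14 m² = 7.003×10^14 m³.
ρ_w = 1026 kg m⁻³, so the mass of water = 7.003×10^14 m³ × 1026 kg m⁻³ = 7.185×10^17 kg = 7.18×10^5 Gt (and the same mass of ice, by conservation).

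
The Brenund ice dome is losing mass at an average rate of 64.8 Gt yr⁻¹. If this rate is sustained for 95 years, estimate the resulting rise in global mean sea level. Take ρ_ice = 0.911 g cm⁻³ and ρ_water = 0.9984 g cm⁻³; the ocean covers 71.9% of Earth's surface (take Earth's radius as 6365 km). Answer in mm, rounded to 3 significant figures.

Total mass lost = 64.8 Gt/yr × 95 yr = 6156 Gt = 6.156×10^15 kg.
ρ_w = 0.9984 g cm⁻³ = 998.4 kg m⁻³, so water volume = 6.156×10^15 / 998.4 = 6.166×10^12 m³.
Δh = 6.166×10^12 / 3.66×10^14 = 0.0168 m = 16.8 mm.

≈ 16.8 mm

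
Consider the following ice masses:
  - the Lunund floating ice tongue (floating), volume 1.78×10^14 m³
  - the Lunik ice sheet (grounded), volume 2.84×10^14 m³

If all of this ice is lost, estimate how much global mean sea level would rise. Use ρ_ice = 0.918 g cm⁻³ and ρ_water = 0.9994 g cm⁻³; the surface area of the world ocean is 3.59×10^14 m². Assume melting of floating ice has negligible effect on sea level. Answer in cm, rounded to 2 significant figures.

≈ 73 cm

The Lunund floating ice tongue is floating and already displaces its own weight of water, so its melt adds essentially nothing to sea level.
Lunik: 2.84×10^14 m³ × (918/999.4) = 2.609×10^14 m³ of water.
Total added water ≈ 2.609×10^14 m³ over 3.59×10^14 m² → Δh = 0.727 m = 73 cm.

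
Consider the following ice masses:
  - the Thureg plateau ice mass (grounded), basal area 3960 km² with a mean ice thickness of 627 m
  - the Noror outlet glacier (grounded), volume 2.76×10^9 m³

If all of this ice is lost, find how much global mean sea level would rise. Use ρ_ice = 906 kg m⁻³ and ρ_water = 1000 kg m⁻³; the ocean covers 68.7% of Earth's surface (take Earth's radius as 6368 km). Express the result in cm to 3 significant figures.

Thureg: ice volume = 3960 km² × 627 m = 2483 km³; 2483 × (906/1000) = 2250 km³ of water.
Noror: 2.76×10^9 m³ × (906/1000) = 2.501×10^9 m³ of water.
Total added water ≈ 2.252×10^12 m³ over 3.50×10^14 m² → Δh = 6.43×10^-3 m = 0.643 cm.

≈ 0.643 cm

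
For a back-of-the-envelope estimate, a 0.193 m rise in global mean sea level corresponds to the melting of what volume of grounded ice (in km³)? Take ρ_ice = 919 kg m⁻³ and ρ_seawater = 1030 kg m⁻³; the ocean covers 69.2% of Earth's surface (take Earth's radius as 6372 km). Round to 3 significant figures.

≈ 7.64×10^4 km³

Required water volume = Δh × A = 0.193 m × 3.53×10^14 m² = 6.814×10^13 m³ = 6.814×10^4 km³.
Ice volume = water volume × ρ_w/ρ_ice = 6.814×10^4 × 1030/919 = 7.64×10^4 km³.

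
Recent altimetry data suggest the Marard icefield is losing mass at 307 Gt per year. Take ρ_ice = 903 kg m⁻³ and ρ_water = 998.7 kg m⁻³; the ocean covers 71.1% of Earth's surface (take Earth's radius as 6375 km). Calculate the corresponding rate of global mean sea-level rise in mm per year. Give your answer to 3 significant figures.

ρ_w = 998.7 kg m⁻³. Annual water volume added = 307 Gt / ρ_w = 3.070×10^14 kg / 998.7 kg m⁻³ = 3.074×10^11 m³.
Δh per year = 3.074×10^11 / 3.63×10^14 = 8.47×10^-4 m = 0.847 mm.

≈ 0.847 mm/yr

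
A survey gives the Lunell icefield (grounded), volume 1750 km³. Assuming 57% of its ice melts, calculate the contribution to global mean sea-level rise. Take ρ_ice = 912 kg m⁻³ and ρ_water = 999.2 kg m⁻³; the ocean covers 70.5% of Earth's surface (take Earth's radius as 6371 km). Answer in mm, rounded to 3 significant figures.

Lunell: 0.57 × 1750 km³ × (912/999.2) = 910.4 km³ of water.
Spread over 3.60×10^14 m² of ocean, Δh = 9.104×10^11 / 3.60×10^14 = 2.53×10^-3 m = 2.53 mm.

≈ 2.53 mm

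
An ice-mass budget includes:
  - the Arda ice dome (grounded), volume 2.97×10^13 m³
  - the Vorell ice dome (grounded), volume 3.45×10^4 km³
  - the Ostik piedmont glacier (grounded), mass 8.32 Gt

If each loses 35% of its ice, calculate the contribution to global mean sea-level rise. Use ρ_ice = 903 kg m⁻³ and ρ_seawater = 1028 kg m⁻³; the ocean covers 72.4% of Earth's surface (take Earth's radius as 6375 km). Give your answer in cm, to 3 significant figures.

Arda: 0.35 × 2.97×10^13 m³ × (903/1028) = 9.131×10^12 m³ of water.
Vorell: 0.35 × 3.45×10^4 km³ × (903/1028) = 1.061×10^4 km³ of water.
Ostik: 0.35 × 8.32 Gt = 2.912×10^12 kg; dividing by ρ_w = 1028 kg m⁻³ gives 2.833×10^9 m³ of water.
Total added water ≈ 1.974×10^13 m³ over 3.70×10^14 m² → Δh = 0.0534 m = 5.34 cm.

≈ 5.34 cm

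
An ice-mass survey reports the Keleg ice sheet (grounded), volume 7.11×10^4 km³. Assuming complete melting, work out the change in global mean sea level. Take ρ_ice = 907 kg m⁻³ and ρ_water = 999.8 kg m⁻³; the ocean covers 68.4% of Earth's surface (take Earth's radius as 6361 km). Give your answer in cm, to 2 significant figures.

Keleg: 7.11×10^4 km³ × (907/999.8) = 6.450×10^4 km³ of water.
Spread over 3.48×10^14 m² of ocean, Δh = 6.450×10^13 / 3.48×10^14 = 0.185 m = 19 cm.

≈ 19 cm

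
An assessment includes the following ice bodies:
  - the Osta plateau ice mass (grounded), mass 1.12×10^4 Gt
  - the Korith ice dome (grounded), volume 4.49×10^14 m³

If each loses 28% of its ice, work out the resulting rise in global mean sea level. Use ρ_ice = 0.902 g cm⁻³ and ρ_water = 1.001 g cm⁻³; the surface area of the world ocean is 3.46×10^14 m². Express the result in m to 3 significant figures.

Osta: 0.28 × 1.12×10^4 Gt = 3.136×10^15 kg; dividing by ρ_w = 1.001 g cm⁻³ = 1001 kg m⁻³ gives 3.133×10^12 m³ of water.
Korith: 0.28 × 4.49×10^14 m³ × (902/1001) = 1.133×10^14 m³ of water.
Total added water ≈ 1.164×10^14 m³ over 3.46×10^14 m² → Δh = 0.336 m.

≈ 0.336 m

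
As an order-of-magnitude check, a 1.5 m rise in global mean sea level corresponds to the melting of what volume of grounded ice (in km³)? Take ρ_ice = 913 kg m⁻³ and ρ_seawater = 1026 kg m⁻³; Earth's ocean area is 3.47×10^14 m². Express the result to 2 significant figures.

≈ 5.8×10^5 km³

Required water volume = Δh × A = 1.5 m × 3.47×10^14 m² = 5.205×10^14 m³ = 5.205×10^5 km³.
Ice volume = water volume × ρ_w/ρ_ice = 5.205×10^5 × 1026/913 = 5.8×10^5 km³.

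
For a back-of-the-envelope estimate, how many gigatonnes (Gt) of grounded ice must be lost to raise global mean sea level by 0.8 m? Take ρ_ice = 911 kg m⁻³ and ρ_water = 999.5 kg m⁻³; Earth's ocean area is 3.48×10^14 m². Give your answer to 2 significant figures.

≈ 2.8×10^5 Gt

Required water volume = Δh × A = 0.8 m × 3.48×10^14 m² = 2.784×10^14 m³.
ρ_w = 999.5 kg m⁻³, so the mass of water = 2.784×10^14 m³ × 999.5 kg m⁻³ = 2.783×10^17 kg = 2.8×10^5 Gt (and the same mass of ice, by conservation).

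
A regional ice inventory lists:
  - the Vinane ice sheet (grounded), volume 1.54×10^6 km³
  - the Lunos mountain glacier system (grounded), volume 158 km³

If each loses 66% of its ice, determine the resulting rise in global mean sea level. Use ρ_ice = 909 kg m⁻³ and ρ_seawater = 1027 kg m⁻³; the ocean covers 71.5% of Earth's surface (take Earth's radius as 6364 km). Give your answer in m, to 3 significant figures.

Vinane: 0.66 × 1.54×10^6 km³ × (909/1027) = 8.996×10^5 km³ of water.
Lunos: 0.66 × 158 km³ × (909/1027) = 92.30 km³ of water.
Total added water ≈ 8.997×10^14 m³ over 3.64×10^14 m² → Δh = 2.47 m.

≈ 2.47 m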